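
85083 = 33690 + 51393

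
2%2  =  0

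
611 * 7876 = 4812236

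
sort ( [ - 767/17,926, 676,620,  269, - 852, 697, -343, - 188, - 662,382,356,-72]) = [-852, - 662,  -  343 , - 188, - 72 , - 767/17,269, 356,382,  620,676,697 , 926]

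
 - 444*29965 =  - 13304460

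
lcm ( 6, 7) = 42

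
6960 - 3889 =3071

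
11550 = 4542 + 7008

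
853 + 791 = 1644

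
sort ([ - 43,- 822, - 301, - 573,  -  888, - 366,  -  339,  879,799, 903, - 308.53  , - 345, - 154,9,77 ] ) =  [ - 888, - 822,-573,- 366, - 345, - 339, - 308.53, - 301, - 154 , - 43,9,77, 799 , 879, 903]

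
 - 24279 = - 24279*1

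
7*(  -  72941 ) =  - 510587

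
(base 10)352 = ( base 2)101100000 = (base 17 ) 13C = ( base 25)E2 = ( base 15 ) 187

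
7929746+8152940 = 16082686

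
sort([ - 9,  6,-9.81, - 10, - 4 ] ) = [ - 10,-9.81,  -  9, - 4,6 ] 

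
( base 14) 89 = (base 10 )121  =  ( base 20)61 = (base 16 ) 79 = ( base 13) 94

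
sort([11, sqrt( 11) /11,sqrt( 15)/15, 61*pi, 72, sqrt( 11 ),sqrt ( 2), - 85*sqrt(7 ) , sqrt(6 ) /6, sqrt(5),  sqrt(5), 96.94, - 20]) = [-85*sqrt(7 ), - 20,  sqrt( 15 ) /15, sqrt ( 11 ) /11,sqrt( 6 ) /6, sqrt( 2),sqrt(5), sqrt( 5 ) , sqrt(11), 11, 72,96.94,61*pi]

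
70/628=35/314 =0.11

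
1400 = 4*350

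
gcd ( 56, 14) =14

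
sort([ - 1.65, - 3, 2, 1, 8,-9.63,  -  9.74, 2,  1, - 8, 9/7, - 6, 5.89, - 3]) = [ - 9.74,-9.63, - 8, - 6, - 3, - 3, - 1.65,1, 1,9/7, 2,2, 5.89,8]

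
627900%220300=187300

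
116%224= 116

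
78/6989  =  78/6989  =  0.01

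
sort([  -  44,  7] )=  [ - 44  ,  7]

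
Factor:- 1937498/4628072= - 968749/2314036 =- 2^( -2) *113^1*8573^1*578509^( - 1 ) 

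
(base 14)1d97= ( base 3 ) 21102221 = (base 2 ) 1010100110001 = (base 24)9A1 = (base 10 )5425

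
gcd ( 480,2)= 2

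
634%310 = 14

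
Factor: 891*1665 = 1483515 = 3^6 * 5^1 *11^1 * 37^1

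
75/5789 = 75/5789 = 0.01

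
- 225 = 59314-59539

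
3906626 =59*66214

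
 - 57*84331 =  - 4806867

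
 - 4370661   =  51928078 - 56298739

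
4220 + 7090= 11310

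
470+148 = 618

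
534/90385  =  534/90385= 0.01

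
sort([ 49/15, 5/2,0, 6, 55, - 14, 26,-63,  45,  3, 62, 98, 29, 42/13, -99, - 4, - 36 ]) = [ - 99, -63, - 36, - 14, - 4  ,  0,5/2, 3, 42/13,49/15 , 6, 26, 29 , 45, 55 , 62,98 ]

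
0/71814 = 0 = 0.00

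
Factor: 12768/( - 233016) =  - 2^2*73^( - 1)=- 4/73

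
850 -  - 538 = 1388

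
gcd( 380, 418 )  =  38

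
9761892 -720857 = 9041035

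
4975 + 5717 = 10692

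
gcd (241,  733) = 1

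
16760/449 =37 + 147/449 = 37.33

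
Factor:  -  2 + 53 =3^1*17^1 = 51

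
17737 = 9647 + 8090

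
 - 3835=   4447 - 8282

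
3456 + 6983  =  10439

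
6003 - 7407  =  -1404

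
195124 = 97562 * 2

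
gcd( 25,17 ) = 1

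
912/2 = 456 = 456.00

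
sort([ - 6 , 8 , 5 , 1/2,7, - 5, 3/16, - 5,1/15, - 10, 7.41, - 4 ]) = [ - 10 ,  -  6, - 5, - 5, - 4, 1/15, 3/16, 1/2 , 5  ,  7,7.41, 8 ]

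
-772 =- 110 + -662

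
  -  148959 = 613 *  ( - 243)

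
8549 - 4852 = 3697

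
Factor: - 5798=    - 2^1*13^1*223^1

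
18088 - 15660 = 2428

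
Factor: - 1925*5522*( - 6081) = 2^1*3^1 * 5^2*7^1*11^2*  251^1*2027^1 = 64640117850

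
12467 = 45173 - 32706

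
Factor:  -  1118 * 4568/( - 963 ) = 2^4*3^( - 2)*13^1*43^1*107^( - 1 )*571^1 = 5107024/963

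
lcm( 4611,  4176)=221328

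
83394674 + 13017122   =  96411796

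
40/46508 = 10/11627=0.00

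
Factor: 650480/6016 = 2^( - 3)*5^1* 173^1 =865/8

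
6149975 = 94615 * 65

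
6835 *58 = 396430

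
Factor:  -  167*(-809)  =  167^1*809^1 = 135103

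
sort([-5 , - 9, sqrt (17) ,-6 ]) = [ - 9, - 6,-5,  sqrt( 17 )]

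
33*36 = 1188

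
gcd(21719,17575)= 37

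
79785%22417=12534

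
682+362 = 1044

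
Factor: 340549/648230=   2^ ( - 1 )*5^( - 1)*71^( - 1) * 373^1  =  373/710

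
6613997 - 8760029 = - 2146032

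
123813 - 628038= - 504225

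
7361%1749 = 365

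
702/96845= 702/96845= 0.01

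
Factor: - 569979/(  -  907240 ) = 2^ (-3 )*3^2*5^ (-1)*37^ ( - 1 )*613^( - 1)*63331^1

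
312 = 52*6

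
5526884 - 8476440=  - 2949556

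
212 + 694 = 906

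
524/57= 524/57= 9.19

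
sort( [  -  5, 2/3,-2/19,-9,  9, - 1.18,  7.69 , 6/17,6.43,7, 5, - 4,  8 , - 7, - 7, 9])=[-9, - 7, - 7, - 5, - 4,-1.18, - 2/19,6/17, 2/3,5,6.43,7,  7.69, 8,9 , 9]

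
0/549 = 0= 0.00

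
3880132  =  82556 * 47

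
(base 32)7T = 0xFD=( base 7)511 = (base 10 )253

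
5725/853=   6+ 607/853=6.71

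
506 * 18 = 9108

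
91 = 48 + 43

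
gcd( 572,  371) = 1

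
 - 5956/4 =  - 1489=- 1489.00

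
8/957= 8/957 = 0.01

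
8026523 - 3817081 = 4209442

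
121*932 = 112772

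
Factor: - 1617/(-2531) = 3^1*7^2*11^1*2531^(-1 ) 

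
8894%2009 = 858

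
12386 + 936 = 13322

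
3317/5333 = 3317/5333 = 0.62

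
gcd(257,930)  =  1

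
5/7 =5/7 = 0.71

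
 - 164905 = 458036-622941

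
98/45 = 98/45 = 2.18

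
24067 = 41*587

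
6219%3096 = 27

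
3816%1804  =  208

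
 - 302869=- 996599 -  - 693730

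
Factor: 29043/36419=63/79 =3^2*7^1*79^( - 1)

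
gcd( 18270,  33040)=70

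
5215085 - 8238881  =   - 3023796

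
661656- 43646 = 618010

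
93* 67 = 6231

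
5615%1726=437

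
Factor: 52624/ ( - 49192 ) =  -2^1*23^1*43^( - 1)= - 46/43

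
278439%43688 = 16311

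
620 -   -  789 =1409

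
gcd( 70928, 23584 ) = 176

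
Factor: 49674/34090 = 3^1*5^ (  -  1 )*7^(  -  1)*17^1 = 51/35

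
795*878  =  698010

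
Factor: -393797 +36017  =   - 2^2*3^1*5^1*67^1*89^1= - 357780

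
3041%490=101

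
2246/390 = 5 + 148/195 = 5.76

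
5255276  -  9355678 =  - 4100402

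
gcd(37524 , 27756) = 12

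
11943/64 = 11943/64=186.61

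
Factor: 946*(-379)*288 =-103257792=- 2^6* 3^2 * 11^1*43^1*379^1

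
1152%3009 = 1152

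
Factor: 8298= 2^1*3^2*461^1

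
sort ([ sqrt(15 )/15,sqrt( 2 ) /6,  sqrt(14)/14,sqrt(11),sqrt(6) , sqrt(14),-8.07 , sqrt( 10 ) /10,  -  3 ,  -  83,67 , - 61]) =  [-83, - 61, - 8.07 ,  -  3,sqrt( 2)/6,sqrt(15)/15,sqrt(14)/14,sqrt(10)/10, sqrt( 6 ),  sqrt(11),sqrt(14), 67 ] 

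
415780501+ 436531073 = 852311574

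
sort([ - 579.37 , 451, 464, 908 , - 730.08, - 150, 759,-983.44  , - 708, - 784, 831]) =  [ - 983.44, - 784,- 730.08, - 708, - 579.37, - 150, 451,464  ,  759, 831 , 908]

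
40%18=4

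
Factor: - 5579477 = - 5579477^1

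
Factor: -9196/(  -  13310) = 2^1*5^ ( -1 ) * 11^( - 1)*19^1 = 38/55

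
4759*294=1399146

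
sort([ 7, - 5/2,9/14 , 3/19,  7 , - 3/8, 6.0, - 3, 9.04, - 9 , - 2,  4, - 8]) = [ - 9,-8, - 3, - 5/2,  -  2,-3/8, 3/19, 9/14,4,  6.0, 7, 7, 9.04]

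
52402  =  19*2758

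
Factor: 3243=3^1*23^1*47^1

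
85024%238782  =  85024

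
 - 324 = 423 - 747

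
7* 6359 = 44513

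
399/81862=399/81862 = 0.00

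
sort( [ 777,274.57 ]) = [274.57 , 777]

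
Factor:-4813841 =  - 4813841^1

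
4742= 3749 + 993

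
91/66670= 91/66670 = 0.00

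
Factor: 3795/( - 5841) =  -  3^( - 1 )* 5^1*23^1*59^ (  -  1)  =  -  115/177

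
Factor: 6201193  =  6201193^1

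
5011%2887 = 2124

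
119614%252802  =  119614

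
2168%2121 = 47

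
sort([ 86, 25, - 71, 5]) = [ - 71, 5,25, 86]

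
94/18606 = 47/9303 = 0.01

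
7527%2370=417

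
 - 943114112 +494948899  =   - 448165213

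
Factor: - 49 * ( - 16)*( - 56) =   -  2^7*7^3 = -43904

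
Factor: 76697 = 76697^1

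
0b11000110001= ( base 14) 813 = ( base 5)22320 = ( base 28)20H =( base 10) 1585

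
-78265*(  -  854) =66838310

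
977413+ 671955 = 1649368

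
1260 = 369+891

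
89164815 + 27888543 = 117053358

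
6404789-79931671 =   -  73526882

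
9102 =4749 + 4353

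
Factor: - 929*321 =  - 3^1 * 107^1*929^1 = - 298209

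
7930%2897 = 2136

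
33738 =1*33738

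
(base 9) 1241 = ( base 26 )19I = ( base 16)3a0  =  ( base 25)1c3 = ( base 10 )928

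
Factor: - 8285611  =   - 8285611^1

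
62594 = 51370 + 11224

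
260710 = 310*841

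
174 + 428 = 602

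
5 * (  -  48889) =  - 244445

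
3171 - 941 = 2230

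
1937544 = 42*46132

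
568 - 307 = 261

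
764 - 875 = - 111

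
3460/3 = 3460/3 = 1153.33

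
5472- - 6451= 11923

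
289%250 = 39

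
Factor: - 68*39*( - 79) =209508 = 2^2*3^1*13^1*17^1*79^1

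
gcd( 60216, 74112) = 4632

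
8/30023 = 8/30023 = 0.00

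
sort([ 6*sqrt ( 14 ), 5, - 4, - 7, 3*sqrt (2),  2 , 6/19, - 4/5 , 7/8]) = [ - 7, - 4, - 4/5,6/19,  7/8 , 2,  3 * sqrt(2), 5,6*sqrt( 14)]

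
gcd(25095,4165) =35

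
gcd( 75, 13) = 1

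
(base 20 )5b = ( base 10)111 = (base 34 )39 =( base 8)157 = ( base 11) A1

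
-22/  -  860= 11/430= 0.03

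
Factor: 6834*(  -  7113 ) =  - 2^1*3^2 * 17^1*67^1*2371^1 = - 48610242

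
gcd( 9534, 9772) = 14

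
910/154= 65/11 = 5.91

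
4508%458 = 386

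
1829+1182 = 3011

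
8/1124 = 2/281 = 0.01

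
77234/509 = 77234/509  =  151.74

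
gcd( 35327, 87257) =1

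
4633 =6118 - 1485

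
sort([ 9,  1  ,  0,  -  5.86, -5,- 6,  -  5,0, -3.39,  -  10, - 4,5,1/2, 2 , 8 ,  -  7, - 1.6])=[ - 10,-7,  -  6,  -  5.86, - 5,-5,  -  4,-3.39,-1.6,0,0,1/2,1, 2, 5,  8,9]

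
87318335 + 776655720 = 863974055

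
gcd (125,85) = 5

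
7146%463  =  201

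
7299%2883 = 1533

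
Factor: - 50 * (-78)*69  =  269100  =  2^2*3^2 * 5^2*13^1*23^1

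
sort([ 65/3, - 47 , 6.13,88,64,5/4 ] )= [ - 47, 5/4,6.13,65/3,64, 88 ]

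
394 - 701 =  - 307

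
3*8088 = 24264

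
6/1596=1/266 = 0.00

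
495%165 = 0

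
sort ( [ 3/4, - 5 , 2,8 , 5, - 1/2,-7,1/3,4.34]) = [-7,- 5, - 1/2,1/3,  3/4,  2,4.34, 5,  8]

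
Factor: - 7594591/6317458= - 2^( - 1)*7^ ( - 1 )*47^( -1)* 1997^1 * 3803^1*9601^( - 1)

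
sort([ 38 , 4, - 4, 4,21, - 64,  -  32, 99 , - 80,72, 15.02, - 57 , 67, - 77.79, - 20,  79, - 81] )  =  [ - 81, - 80, - 77.79, - 64, - 57, - 32, - 20, - 4,4, 4, 15.02, 21,38, 67 , 72, 79,  99]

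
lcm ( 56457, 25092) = 225828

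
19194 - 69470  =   - 50276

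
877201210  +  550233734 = 1427434944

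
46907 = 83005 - 36098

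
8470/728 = 605/52 = 11.63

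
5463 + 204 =5667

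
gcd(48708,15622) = 2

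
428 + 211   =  639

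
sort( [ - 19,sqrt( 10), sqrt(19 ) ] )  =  [ - 19, sqrt( 10 ),  sqrt(19 )] 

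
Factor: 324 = 2^2*3^4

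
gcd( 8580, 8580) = 8580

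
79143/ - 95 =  - 79143/95 = - 833.08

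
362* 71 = 25702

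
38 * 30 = 1140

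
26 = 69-43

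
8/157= 8/157 = 0.05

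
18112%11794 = 6318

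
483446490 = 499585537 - 16139047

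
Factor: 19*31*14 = 2^1 *7^1 * 19^1 * 31^1 = 8246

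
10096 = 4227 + 5869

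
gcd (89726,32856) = 2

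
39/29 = 1 + 10/29 = 1.34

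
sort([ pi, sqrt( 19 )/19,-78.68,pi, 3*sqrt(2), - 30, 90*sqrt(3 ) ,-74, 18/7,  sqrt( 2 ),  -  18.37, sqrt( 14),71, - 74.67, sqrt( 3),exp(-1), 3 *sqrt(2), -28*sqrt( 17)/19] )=[ - 78.68, - 74.67, - 74, - 30, - 18.37,-28*sqrt(17)/19,sqrt( 19)/19,exp( - 1), sqrt( 2),sqrt( 3), 18/7,  pi, pi, sqrt( 14 ), 3*sqrt(2), 3*sqrt(2),71, 90*sqrt(3)]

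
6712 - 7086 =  - 374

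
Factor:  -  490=-2^1  *5^1*7^2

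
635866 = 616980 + 18886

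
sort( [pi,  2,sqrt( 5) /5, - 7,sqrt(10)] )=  [ -7,sqrt(5) /5, 2,  pi , sqrt( 10) ]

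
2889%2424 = 465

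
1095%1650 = 1095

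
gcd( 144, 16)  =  16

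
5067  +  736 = 5803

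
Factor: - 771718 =-2^1*385859^1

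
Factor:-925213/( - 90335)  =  5^ (- 1) * 7^( - 1)*29^(-1)*89^( - 1 )*353^1 *2621^1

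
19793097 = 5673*3489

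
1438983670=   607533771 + 831449899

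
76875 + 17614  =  94489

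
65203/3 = 21734 + 1/3 = 21734.33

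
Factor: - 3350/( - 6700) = 1/2  =  2^( - 1)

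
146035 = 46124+99911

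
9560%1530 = 380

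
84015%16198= 3025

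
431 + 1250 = 1681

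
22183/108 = 205 + 43/108 = 205.40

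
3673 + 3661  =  7334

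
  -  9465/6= - 3155/2 = -  1577.50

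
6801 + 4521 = 11322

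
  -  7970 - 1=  - 7971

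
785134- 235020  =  550114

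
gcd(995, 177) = 1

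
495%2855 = 495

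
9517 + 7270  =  16787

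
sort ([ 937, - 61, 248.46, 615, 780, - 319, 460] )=[ - 319 , - 61, 248.46, 460, 615, 780, 937]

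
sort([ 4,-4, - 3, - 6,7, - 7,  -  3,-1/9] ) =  [ - 7,-6, - 4, - 3, - 3, - 1/9, 4,7]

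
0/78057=0=0.00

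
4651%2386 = 2265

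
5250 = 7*750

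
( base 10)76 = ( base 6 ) 204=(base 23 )37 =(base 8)114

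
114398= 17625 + 96773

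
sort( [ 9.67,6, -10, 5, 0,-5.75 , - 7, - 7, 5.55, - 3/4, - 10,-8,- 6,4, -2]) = [ - 10, - 10, - 8, - 7, - 7, - 6 ,-5.75,-2,-3/4 , 0 , 4, 5, 5.55, 6,9.67]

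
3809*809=3081481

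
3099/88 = 3099/88=35.22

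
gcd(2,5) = 1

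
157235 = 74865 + 82370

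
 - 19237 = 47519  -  66756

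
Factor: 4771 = 13^1*367^1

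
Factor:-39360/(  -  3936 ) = 10 = 2^1*5^1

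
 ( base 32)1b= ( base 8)53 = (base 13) 34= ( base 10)43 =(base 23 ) 1K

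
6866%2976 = 914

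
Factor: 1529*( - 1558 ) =  -  2382182 = - 2^1 * 11^1*19^1 * 41^1*139^1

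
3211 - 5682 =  - 2471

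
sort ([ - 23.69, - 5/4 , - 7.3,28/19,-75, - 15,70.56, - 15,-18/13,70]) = [ - 75, - 23.69, - 15, - 15,-7.3,-18/13, - 5/4,28/19, 70,  70.56 ] 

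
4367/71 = 4367/71 =61.51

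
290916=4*72729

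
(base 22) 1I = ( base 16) 28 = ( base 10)40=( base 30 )1a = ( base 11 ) 37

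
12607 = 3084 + 9523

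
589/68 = 589/68 = 8.66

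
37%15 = 7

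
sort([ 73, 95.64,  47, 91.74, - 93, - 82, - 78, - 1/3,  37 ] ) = [-93, - 82,-78, - 1/3,37, 47,73,91.74 , 95.64]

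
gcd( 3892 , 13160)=28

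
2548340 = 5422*470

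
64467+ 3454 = 67921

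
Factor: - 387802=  - 2^1*71^1*2731^1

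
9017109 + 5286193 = 14303302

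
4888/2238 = 2444/1119= 2.18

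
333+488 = 821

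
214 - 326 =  - 112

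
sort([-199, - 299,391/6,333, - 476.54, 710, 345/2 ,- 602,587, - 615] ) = [ - 615, -602, - 476.54,- 299, - 199,  391/6,345/2,333,587,710 ]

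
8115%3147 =1821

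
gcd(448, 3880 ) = 8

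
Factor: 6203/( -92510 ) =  - 2^( - 1 ) * 5^( - 1 )*11^( - 1 )*29^( - 2 )*6203^1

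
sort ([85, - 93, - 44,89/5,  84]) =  [ - 93 , - 44,89/5,84, 85 ]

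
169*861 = 145509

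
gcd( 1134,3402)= 1134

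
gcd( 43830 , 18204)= 6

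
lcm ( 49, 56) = 392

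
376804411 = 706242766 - 329438355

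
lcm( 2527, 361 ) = 2527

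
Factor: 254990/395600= 593/920=2^( - 3)*5^( - 1 )*23^( - 1) * 593^1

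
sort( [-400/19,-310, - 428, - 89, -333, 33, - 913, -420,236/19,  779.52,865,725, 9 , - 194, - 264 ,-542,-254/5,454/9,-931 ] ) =[  -  931, - 913,  -  542, - 428, - 420,-333 ,-310, - 264,-194, - 89, - 254/5, - 400/19,9,236/19, 33,454/9,725, 779.52,865] 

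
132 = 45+87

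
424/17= 424/17 = 24.94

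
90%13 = 12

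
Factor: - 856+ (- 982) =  - 2^1*919^1 = - 1838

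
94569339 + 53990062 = 148559401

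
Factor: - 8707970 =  - 2^1*5^1 * 211^1*4127^1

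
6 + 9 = 15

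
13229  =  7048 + 6181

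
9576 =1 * 9576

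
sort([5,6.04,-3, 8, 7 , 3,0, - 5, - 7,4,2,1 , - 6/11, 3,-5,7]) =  [ - 7, - 5, - 5,-3, - 6/11, 0,1,2, 3, 3,4, 5, 6.04, 7,7, 8]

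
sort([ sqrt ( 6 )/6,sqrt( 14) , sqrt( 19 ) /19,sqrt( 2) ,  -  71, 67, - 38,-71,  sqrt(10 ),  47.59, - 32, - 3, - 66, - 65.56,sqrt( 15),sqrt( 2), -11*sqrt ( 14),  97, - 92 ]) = [ - 92 , -71 ,-71 ,-66,- 65.56, - 11*sqrt( 14 ),- 38,-32 , - 3 , sqrt( 19 ) /19,sqrt( 6) /6,sqrt( 2),sqrt( 2 ),sqrt( 10 ) , sqrt(  14),sqrt(15),47.59 , 67 , 97]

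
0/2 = 0 = 0.00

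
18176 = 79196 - 61020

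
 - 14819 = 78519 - 93338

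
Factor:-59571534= -2^1 * 3^1 * 11^1*902599^1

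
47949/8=47949/8 = 5993.62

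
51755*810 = 41921550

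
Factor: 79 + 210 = 17^2 = 289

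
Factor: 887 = 887^1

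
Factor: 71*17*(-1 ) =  - 1207 = -17^1*71^1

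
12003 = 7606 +4397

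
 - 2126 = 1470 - 3596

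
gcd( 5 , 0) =5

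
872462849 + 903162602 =1775625451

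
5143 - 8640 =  - 3497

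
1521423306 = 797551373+723871933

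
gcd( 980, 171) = 1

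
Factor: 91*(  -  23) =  - 7^1*13^1*23^1 =-2093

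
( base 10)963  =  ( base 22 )1lh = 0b1111000011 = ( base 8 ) 1703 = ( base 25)1dd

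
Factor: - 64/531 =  - 2^6 * 3^( - 2)*59^(-1)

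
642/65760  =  107/10960  =  0.01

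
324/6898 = 162/3449 = 0.05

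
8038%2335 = 1033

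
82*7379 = 605078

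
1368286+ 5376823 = 6745109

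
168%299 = 168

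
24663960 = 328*75195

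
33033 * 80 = 2642640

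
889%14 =7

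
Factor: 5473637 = 13^1* 421049^1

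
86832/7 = 86832/7 = 12404.57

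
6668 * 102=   680136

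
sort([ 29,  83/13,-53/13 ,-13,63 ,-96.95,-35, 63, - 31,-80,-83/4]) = [-96.95, - 80 , - 35, - 31, - 83/4,-13, - 53/13,  83/13, 29,  63, 63] 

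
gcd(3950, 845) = 5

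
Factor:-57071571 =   -  3^1*419^1*45403^1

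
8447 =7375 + 1072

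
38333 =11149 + 27184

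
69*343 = 23667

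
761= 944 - 183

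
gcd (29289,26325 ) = 39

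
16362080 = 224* 73045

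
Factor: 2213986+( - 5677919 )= - 11^1*314903^1 = - 3463933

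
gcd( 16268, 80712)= 4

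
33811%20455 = 13356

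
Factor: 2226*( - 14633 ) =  - 2^1*3^1*7^1* 53^1*14633^1 = - 32573058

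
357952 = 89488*4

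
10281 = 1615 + 8666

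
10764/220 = 2691/55= 48.93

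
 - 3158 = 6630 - 9788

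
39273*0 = 0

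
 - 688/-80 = 43/5 = 8.60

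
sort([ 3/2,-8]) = [-8,3/2 ] 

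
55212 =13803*4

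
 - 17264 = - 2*8632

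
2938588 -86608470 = -83669882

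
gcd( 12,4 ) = 4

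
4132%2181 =1951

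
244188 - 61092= 183096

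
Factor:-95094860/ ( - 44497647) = 2^2*3^ ( - 3)*5^1*7^1*43^(-1)*38327^( - 1)*679249^1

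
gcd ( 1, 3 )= 1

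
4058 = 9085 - 5027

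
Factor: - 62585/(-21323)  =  5^1*12517^1*21323^ (-1)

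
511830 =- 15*( - 34122 )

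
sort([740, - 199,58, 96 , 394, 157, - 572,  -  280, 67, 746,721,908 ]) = [-572 ,-280,-199, 58, 67 , 96, 157,394,721, 740, 746, 908 ]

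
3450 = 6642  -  3192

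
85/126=85/126 =0.67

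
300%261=39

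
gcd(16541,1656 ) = 1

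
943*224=211232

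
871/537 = 871/537 = 1.62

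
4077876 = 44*92679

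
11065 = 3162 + 7903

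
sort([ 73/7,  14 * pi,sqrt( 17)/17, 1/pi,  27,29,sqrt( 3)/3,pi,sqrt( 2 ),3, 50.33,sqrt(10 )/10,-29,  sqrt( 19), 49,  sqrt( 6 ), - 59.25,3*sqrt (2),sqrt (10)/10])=[ - 59.25, -29, sqrt( 17) /17,  sqrt ( 10) /10,sqrt( 10)/10,1/pi,sqrt(3 ) /3 , sqrt(2) , sqrt( 6 ),3,pi, 3*sqrt( 2 ),  sqrt( 19), 73/7 , 27,29, 14*pi, 49, 50.33] 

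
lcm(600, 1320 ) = 6600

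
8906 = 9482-576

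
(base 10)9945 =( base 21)11BC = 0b10011011011001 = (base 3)111122100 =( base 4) 2123121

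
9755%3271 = 3213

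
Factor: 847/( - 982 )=- 2^( - 1)*7^1*11^2*491^( - 1)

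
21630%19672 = 1958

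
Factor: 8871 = 3^1*2957^1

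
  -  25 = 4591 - 4616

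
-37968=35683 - 73651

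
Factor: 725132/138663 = 2^2 * 3^( - 2)*7^(-1)*31^( - 1)*71^( - 1 )*181283^1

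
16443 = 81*203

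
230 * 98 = 22540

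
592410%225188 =142034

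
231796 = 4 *57949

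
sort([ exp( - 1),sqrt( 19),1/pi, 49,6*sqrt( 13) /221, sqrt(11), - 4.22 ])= [-4.22  ,  6*sqrt( 13) /221,1/pi,exp( - 1 ),sqrt(11),sqrt(19) , 49] 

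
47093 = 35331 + 11762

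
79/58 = 79/58 = 1.36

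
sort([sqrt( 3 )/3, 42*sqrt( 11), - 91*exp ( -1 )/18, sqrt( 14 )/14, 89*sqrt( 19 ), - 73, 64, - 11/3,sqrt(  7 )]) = [ - 73, - 11/3, - 91*exp(  -  1 ) /18, sqrt( 14 )/14,sqrt(3 )/3, sqrt( 7),64,42*sqrt( 11 ),89*sqrt( 19) ] 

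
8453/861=9 + 704/861 = 9.82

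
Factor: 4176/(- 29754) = - 8/57 = - 2^3  *3^(- 1 )*19^( - 1)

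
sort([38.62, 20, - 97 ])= [- 97 , 20, 38.62 ]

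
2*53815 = 107630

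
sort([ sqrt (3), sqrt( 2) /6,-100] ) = [ - 100, sqrt( 2)/6, sqrt( 3)]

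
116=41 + 75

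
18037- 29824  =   -11787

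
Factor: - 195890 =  - 2^1*5^1*19^1*1031^1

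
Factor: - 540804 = - 2^2 * 3^1*11^1*17^1 * 241^1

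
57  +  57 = 114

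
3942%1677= 588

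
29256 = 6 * 4876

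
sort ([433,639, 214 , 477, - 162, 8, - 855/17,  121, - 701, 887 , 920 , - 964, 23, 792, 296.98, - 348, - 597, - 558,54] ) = [ - 964, - 701, - 597,- 558, - 348,-162,  -  855/17, 8,23, 54, 121, 214 , 296.98,433,  477, 639 , 792, 887, 920]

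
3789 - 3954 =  - 165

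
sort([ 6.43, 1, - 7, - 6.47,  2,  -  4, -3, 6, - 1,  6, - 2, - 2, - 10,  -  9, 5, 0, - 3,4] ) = [ - 10 , - 9, - 7, - 6.47, - 4, - 3,  -  3, - 2, - 2, - 1,0, 1, 2, 4 , 5,6, 6, 6.43]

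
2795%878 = 161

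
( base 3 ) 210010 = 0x23A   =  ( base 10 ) 570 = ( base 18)1dc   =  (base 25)MK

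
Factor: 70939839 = 3^1*509^1 * 46457^1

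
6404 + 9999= 16403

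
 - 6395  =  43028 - 49423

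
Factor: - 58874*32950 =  - 2^2*5^2 * 659^1*29437^1 = -  1939898300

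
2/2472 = 1/1236= 0.00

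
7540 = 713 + 6827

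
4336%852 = 76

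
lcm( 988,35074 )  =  70148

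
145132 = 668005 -522873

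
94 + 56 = 150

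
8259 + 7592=15851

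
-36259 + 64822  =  28563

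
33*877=28941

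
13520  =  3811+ 9709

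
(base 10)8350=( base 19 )1429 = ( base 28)ai6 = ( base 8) 20236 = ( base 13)3a54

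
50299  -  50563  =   - 264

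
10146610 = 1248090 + 8898520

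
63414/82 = 773 + 14/41 = 773.34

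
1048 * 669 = 701112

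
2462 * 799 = 1967138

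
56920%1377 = 463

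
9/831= 3/277 = 0.01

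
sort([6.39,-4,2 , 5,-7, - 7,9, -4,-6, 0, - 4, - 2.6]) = [-7,-7, -6, -4,-4,- 4 , - 2.6,0,2,5,6.39,9]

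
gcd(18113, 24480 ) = 1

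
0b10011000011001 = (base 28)CC9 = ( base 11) 7367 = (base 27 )da6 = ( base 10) 9753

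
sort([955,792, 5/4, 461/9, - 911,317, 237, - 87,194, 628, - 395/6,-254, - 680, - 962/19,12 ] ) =[ -911, - 680, - 254, - 87, -395/6, - 962/19,  5/4,12,461/9,194, 237,317,628,792, 955]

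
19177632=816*23502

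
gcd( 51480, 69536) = 8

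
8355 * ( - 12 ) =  - 100260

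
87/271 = 87/271=0.32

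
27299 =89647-62348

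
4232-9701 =-5469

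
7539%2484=87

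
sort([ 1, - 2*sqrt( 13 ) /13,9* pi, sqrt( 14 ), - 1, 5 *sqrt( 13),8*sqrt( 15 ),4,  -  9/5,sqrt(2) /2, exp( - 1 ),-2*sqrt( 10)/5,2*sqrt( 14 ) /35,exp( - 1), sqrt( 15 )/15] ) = [ - 9/5, - 2*sqrt( 10) /5, - 1, - 2*sqrt( 13)/13,2*sqrt( 14)/35,sqrt( 15)/15,exp(  -  1) , exp(  -  1),sqrt( 2)/2,1,sqrt(14), 4,5*sqrt( 13 ),9 * pi,8 * sqrt( 15 ) ]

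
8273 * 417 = 3449841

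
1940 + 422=2362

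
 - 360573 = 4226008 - 4586581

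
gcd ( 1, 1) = 1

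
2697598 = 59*45722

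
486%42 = 24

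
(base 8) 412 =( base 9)325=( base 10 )266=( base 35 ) 7L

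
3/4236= 1/1412  =  0.00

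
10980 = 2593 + 8387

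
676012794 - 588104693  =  87908101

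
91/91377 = 7/7029= 0.00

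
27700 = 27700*1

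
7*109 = 763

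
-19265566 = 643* (-29962)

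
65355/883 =65355/883  =  74.01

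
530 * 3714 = 1968420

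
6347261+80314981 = 86662242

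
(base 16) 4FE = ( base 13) 774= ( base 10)1278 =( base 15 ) 5A3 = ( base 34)13k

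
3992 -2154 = 1838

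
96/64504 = 12/8063= 0.00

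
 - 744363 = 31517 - 775880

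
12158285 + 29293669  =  41451954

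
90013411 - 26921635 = 63091776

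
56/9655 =56/9655 = 0.01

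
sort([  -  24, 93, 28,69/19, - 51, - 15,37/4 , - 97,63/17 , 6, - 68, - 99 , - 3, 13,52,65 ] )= [ - 99, - 97, - 68, - 51, - 24, - 15, - 3,69/19, 63/17 , 6,37/4,13,28, 52, 65, 93]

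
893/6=148 + 5/6 =148.83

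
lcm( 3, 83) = 249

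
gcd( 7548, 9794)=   2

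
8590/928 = 9 + 119/464 = 9.26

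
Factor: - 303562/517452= - 151781/258726 = -2^( - 1 )*3^( - 1)*7^1*13^( - 1 )*31^( - 1 )*107^( - 1)*21683^1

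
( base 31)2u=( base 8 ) 134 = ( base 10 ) 92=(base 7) 161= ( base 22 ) 44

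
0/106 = 0 = 0.00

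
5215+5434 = 10649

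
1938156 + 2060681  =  3998837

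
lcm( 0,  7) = 0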